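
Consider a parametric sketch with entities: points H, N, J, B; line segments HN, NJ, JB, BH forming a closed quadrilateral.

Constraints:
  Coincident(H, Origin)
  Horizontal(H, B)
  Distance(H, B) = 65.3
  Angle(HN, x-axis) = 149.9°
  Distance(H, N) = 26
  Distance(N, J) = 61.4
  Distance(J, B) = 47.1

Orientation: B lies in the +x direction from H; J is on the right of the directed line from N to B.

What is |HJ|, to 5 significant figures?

35.886

Checks: |NJ| = 61.40 ✓; |JB| = 47.10 ✓.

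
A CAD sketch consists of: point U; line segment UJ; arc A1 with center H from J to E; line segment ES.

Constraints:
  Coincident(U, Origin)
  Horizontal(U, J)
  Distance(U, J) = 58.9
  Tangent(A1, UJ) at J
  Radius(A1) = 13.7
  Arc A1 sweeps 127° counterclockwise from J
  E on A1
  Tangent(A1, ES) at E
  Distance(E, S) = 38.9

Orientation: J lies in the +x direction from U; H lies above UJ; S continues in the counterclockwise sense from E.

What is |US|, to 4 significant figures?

70.47

On A1, J sits at bearing -90° from H; a 127° counterclockwise sweep puts E at bearing 37°, so E = H + 13.7·(cos 37°, sin 37°) = (69.84, 21.94). The tangent condition forces HE to be normal to ES, so ES runs along (−sin 37°, cos 37°); with |ES| = 38.9, S = (46.43, 53.01). Then |US| = |S − U| = 70.47.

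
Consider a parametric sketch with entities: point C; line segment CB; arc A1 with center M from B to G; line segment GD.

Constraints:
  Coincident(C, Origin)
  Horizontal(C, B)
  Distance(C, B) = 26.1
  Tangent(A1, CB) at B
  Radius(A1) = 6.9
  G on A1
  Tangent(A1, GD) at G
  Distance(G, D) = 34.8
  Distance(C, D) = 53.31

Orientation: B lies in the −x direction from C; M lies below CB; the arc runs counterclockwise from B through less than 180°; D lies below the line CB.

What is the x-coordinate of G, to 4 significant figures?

-33.00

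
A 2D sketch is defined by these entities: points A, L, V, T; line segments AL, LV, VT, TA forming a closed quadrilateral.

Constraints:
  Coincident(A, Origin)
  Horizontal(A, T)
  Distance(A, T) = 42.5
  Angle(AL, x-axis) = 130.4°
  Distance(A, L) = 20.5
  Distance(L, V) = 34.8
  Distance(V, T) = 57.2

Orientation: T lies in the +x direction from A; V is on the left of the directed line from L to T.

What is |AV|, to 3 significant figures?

44.8

Checks: |LV| = 34.80 ✓; |VT| = 57.20 ✓.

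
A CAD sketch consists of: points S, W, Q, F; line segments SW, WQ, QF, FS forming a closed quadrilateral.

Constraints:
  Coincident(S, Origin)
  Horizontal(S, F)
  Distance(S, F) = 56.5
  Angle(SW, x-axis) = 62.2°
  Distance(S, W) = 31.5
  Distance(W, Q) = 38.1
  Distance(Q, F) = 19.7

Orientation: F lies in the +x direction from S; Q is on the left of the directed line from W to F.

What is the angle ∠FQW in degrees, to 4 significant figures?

117.1°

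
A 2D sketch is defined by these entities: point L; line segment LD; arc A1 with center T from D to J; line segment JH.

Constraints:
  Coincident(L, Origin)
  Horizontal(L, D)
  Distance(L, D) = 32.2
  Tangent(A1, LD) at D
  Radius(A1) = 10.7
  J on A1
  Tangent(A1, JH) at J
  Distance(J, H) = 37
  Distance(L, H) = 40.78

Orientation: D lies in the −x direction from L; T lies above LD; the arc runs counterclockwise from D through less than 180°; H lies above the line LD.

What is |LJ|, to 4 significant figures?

23.31

Checks: L.y = 0.00, D.y = 0.00 ✓; |TJ| = 10.70 ✓; ∠(TJ, JH) = 90.00° ✓; |JH| = 37.00 ✓; |LH| = 40.78 ✓.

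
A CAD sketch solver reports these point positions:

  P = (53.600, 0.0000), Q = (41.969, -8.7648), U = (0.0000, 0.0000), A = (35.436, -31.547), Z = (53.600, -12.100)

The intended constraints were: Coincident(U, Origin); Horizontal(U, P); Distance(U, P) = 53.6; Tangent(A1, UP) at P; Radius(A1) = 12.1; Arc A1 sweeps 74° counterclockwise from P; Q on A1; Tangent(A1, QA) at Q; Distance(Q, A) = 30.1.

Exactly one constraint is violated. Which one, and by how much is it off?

Distance(Q, A) = 30.1 — off by 6.40.

U = (0.00, 0.00) ✓; U.y = 0.00, P.y = 0.00 ✓; |UP| = 53.60 ✓; ∠(ZP, PU) = 90.00° ✓; |ZP| = 12.10 ✓; bearing(Z→Q) − bearing(Z→P) = 74.00° ✓; |ZQ| = 12.10 ✓; ∠(ZQ, QA) = 90.00° ✓; |QA| = 23.70 ✗.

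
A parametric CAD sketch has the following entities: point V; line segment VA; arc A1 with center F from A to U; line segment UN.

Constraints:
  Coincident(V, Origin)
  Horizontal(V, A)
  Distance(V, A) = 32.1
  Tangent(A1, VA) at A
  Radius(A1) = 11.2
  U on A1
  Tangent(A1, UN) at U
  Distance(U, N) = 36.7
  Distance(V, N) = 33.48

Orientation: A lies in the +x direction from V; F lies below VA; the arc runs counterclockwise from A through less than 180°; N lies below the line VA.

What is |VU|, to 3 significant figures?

23.6

V is at the origin; VA is horizontal with |VA| = 32.1 and A on the +x side, so A = (32.1, 0.00). The tangent condition forces FA to be normal to VA, so F = A + (0, -11.2) = (32.1, -11.2). Since FU ⟂ UN (tangency), |FN| = √(11.2² + 36.7²) = 38.4 regardless of where U sits on A1. So N lies on both circle(V, 33.48) and circle(F, 38.4); the below-VA intersection is N = (0.852, -33.5). U is the foot of the tangent from N: U = (23.2, -4.37).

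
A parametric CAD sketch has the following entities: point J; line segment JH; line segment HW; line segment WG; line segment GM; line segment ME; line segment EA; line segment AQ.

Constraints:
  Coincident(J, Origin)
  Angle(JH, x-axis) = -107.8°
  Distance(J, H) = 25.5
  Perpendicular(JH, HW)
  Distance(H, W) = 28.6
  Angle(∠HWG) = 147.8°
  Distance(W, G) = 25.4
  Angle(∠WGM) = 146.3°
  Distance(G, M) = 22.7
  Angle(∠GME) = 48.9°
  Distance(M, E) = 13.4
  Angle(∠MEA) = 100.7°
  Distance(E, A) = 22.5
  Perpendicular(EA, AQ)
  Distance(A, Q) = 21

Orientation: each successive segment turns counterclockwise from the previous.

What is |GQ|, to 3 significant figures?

20.1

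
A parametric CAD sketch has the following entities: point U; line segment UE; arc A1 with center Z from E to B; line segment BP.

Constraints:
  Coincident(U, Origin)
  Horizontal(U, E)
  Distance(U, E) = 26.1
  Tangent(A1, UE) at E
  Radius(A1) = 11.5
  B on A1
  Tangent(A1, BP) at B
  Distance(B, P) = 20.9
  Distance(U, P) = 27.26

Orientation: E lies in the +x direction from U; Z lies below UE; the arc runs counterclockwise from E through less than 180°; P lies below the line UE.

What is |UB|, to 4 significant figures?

17.02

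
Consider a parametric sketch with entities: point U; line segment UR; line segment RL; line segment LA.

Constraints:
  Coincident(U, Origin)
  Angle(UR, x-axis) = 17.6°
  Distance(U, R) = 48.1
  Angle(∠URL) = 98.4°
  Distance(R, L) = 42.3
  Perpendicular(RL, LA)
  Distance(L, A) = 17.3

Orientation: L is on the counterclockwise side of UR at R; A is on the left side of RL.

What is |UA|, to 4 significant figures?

57.88

∠URL = 98.4°, so RL runs at 17.6° + (180° − 98.4°) = 99.20° from the x-axis; with |RL| = 42.3, L = R + 42.3·(cos 99.20°, sin 99.20°) = (39.09, 56.30). The perpendicularity gives LA at right angles to RL; with |LA| = 17.3 on the left of RL, A = L + 17.3·(-0.9871, -0.1599) = (22.01, 53.53). Then |UA| = |A − U| = 57.88.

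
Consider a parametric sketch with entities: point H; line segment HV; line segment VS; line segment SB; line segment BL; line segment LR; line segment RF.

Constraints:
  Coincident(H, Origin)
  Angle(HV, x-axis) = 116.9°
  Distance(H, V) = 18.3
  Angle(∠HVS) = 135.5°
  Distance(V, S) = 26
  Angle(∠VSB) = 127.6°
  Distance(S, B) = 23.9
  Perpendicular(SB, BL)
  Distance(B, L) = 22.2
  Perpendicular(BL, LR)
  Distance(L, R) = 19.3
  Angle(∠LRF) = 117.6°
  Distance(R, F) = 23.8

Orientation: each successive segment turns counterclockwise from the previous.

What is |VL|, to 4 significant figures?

39.80

∠VSB = 127.6° gives SB at -146.2° from the x-axis; with |SB| = 23.9, B = (-52.78, 11.32). SB is perpendicular to BL, so BL runs at -56.20°; with |BL| = 22.2, L = (-40.43, -7.130). Then |VL| = |L − V| = 39.80.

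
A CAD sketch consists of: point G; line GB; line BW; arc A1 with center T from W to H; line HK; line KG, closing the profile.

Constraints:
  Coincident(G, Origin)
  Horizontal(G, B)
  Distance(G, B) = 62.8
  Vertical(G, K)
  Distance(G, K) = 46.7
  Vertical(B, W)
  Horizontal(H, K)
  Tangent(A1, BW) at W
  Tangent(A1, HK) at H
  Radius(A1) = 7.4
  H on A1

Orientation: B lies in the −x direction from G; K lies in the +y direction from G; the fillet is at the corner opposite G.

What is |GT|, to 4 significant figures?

67.92

G is at the origin; G and B share the same y with |GB| = 62.8 and B on the −x side, so B = (-62.80, 0.000). GK is vertical with |GK| = 46.7 and K on the +y side, so K = (0.000, 46.70). The virtual corner opposite G is at (-62.80, 46.70). A1 meets BW tangentially, so TW is at right angles to BW and the tangent condition forces TH to be normal to HK, with radius 7.4, so the center T sits 7.4 in from both sides at T = (-55.40, 39.30). Then |GT| = |T − G| = 67.92.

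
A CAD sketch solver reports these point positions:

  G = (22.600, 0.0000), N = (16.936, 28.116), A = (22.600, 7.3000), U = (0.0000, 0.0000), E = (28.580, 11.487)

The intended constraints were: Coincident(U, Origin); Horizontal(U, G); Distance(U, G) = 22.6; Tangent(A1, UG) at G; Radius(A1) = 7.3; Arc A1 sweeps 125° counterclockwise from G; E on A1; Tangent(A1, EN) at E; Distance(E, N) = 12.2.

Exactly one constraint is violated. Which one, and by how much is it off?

Distance(E, N) = 12.2 — off by 8.10.

U = (0.00, 0.00) ✓; U.y = 0.00, G.y = 0.00 ✓; |UG| = 22.60 ✓; ∠(AG, GU) = 90.00° ✓; |AG| = 7.300 ✓; bearing(A→E) − bearing(A→G) = 125.0° ✓; |AE| = 7.300 ✓; ∠(AE, EN) = 90.00° ✓; |EN| = 20.30 ✗.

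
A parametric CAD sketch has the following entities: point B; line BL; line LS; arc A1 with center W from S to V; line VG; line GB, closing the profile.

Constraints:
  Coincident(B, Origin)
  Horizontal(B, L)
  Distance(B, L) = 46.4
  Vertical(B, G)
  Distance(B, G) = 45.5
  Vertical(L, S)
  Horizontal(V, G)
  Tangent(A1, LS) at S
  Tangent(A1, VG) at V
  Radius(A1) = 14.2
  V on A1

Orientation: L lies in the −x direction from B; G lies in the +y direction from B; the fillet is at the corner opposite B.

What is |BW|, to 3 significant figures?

44.9

B is at the origin; B and L share the same y with |BL| = 46.4 and L on the −x side, so L = (-46.4, 0.00). BG is vertical with |BG| = 45.5 and G on the +y side, so G = (0.00, 45.5). The virtual corner opposite B is at (-46.4, 45.5). A1 meets LS tangentially, so WS is at right angles to LS and the tangent condition forces WV to be normal to VG, with radius 14.2, so the center W sits 14.2 in from both sides at W = (-32.2, 31.3). Then |BW| = |W − B| = 44.9.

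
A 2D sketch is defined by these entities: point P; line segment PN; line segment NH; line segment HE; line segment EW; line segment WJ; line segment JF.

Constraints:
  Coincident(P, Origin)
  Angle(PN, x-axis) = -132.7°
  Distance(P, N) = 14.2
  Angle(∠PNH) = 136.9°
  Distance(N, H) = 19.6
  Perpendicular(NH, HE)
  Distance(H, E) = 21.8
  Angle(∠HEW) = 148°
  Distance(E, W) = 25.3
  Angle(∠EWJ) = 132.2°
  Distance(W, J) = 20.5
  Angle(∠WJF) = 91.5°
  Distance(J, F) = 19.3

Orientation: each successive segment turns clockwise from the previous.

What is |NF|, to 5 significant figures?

33.220

P is at the origin; PN runs at -132.7° with length 14.2, so N = (-9.6299, -10.436). ∠PNH = 136.9° gives NH at -175.80° from the x-axis; with |NH| = 19.6, H = (-29.177, -11.871). NH ⟂ HE, so HE runs at 94.200°; with |HE| = 21.8, E = (-30.774, 9.8702). ∠HEW = 148.0° gives EW at 62.200° from the x-axis; with |EW| = 25.3, W = (-18.974, 32.250). ∠EWJ = 132.2° gives WJ at 14.400° from the x-axis; with |WJ| = 20.5, J = (0.88171, 37.348). ∠WJF = 91.5° gives JF at -74.100° from the x-axis; with |JF| = 19.3, F = (6.1691, 18.787). Then |NF| = |F − N| = 33.220.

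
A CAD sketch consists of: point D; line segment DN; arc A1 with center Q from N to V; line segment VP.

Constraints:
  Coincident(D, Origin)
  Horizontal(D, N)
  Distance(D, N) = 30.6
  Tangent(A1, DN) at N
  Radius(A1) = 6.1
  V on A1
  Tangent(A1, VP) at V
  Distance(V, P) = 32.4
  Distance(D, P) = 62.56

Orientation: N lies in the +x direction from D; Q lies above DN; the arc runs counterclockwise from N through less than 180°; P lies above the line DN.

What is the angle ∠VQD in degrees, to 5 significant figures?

126.41°

D is at the origin; D and N share the same y with |DN| = 30.6 and N on the +x side, so N = (30.600, 0.0000). Tangency of A1 to DN means the radius QN is perpendicular to DN, so Q = N + (0, 6.1) = (30.600, 6.1000). Since QV ⟂ VP (tangency), |QP| = √(6.1² + 32.4²) = 32.969 regardless of where V sits on A1. So P lies on both circle(D, 62.56) and circle(Q, 32.969); the above-DN intersection is P = (56.924, 25.949). V is the foot of the tangent from P: V = (35.110, 1.9930).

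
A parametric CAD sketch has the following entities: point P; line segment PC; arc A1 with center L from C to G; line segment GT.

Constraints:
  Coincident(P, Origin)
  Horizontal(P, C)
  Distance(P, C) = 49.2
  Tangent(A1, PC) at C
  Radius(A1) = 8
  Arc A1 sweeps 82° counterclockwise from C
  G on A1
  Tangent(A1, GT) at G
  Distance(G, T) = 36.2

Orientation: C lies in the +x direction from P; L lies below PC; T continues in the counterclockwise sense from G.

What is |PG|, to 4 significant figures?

41.85

P is at the origin; PC is horizontal with |PC| = 49.2 and C on the +x side, so C = (49.20, 0.000). Since A1 is tangent to PC there, LC ⟂ PC, so L = C + (0, -8) = (49.20, -8.000). On A1, C sits at bearing 90° from L; an 82° counterclockwise sweep puts G at bearing 172°, so G = L + 8.0·(cos 172°, sin 172°) = (41.28, -6.887). Then |PG| = |G − P| = 41.85.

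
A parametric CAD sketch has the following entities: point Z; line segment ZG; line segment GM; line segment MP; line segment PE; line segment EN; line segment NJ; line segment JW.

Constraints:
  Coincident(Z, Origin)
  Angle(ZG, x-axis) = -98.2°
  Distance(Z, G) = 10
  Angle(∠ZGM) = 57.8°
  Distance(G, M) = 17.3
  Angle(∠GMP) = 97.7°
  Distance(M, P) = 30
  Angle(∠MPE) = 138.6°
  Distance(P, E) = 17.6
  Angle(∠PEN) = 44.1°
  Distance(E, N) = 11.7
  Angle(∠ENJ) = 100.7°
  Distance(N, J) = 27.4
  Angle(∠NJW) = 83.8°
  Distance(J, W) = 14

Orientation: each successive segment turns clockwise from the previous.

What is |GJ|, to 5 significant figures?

41.885

Z is at the origin; ZG runs at -98.2° with length 10.0, so G = (-1.4263, -9.8978). ∠ZGM = 57.8° gives GM at 139.60° from the x-axis; with |GM| = 17.3, M = (-14.601, 1.3147). ∠GMP = 97.7° gives MP at 57.300° from the x-axis; with |MP| = 30.0, P = (1.6063, 26.560). ∠MPE = 138.6° gives PE at 15.900° from the x-axis; with |PE| = 17.6, E = (18.533, 31.382). ∠PEN = 44.1° gives EN at -120.00° from the x-axis; with |EN| = 11.7, N = (12.683, 21.249). ∠ENJ = 100.7° gives NJ at 160.70° from the x-axis; with |NJ| = 27.4, J = (-13.177, 30.305). Then |GJ| = |J − G| = 41.885.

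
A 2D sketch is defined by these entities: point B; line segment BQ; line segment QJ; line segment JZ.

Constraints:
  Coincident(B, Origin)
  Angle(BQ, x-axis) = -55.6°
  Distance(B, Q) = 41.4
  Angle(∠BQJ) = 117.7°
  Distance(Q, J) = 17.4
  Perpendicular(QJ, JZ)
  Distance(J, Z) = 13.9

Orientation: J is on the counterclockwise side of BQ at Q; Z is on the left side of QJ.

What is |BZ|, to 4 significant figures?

43.13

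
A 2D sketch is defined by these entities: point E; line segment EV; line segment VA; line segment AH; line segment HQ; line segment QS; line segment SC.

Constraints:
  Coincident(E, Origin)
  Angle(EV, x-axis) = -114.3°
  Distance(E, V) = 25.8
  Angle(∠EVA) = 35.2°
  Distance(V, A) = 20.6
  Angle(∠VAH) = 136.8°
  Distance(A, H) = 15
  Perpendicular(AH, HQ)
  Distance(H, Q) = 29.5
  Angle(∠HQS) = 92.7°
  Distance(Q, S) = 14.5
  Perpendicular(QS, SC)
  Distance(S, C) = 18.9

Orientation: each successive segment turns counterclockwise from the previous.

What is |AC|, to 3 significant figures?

11.3

E is at the origin; EV runs at -114.3° with length 25.8, so V = (-10.6, -23.5). ∠EVA = 35.2° gives VA at 30.5° from the x-axis; with |VA| = 20.6, A = (7.13, -13.1). ∠VAH = 136.8° gives AH at 73.7° from the x-axis; with |AH| = 15.0, H = (11.3, 1.34). AH is perpendicular to HQ, so HQ runs at 164°; with |HQ| = 29.5, Q = (-17.0, 9.62). ∠HQS = 92.7° gives QS at -109° from the x-axis; with |QS| = 14.5, S = (-21.7, -4.09). The perpendicularity gives SC at right angles to QS, so SC runs at -19.0°; with |SC| = 18.9, C = (-3.82, -10.2). Then |AC| = |C − A| = 11.3.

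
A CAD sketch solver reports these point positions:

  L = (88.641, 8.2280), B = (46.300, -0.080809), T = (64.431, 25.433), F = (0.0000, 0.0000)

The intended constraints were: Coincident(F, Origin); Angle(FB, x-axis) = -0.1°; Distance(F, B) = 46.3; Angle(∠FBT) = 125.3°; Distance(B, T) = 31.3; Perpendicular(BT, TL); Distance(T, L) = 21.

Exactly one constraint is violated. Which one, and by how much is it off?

Distance(T, L) = 21 — off by 8.70.

F = (0.00, 0.00) ✓; FB at -0.1000° ✓; |FB| = 46.30 ✓; ∠FBT = 125.3° ✓; |BT| = 31.30 ✓; ∠(BT, TL) = 90.00° ✓; |TL| = 29.70 ✗.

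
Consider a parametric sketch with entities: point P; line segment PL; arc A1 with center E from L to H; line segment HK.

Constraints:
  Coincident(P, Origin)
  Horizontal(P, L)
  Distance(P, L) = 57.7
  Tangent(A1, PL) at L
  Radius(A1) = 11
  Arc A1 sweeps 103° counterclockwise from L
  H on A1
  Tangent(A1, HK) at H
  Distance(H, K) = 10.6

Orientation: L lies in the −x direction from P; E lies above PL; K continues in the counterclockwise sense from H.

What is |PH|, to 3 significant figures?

48.9

Since A1 is tangent to PL there, EL ⟂ PL, so E = L + (0, 11) = (-57.7, 11.0). On A1, L sits at bearing -90° from E; a 103° counterclockwise sweep puts H at bearing 13°, so H = E + 11.0·(cos 13°, sin 13°) = (-47.0, 13.5). Then |PH| = |H − P| = 48.9.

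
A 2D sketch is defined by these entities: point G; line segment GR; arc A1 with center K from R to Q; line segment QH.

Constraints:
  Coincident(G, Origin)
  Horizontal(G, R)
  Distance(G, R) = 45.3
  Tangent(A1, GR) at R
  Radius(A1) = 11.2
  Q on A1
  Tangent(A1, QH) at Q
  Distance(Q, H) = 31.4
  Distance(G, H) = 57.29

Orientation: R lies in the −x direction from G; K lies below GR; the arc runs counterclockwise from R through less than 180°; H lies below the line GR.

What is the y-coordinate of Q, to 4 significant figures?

-17.40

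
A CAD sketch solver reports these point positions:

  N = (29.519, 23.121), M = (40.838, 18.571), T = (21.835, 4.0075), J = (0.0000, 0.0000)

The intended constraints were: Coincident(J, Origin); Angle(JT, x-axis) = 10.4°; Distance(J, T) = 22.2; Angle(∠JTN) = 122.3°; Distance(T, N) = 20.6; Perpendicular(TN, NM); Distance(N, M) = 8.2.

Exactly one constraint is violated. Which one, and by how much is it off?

Distance(N, M) = 8.2 — off by 4.00.

J = (0.00, 0.00) ✓; JT at 10.40° ✓; |JT| = 22.20 ✓; ∠JTN = 122.3° ✓; |TN| = 20.60 ✓; ∠(TN, NM) = 90.00° ✓; |NM| = 12.20 ✗.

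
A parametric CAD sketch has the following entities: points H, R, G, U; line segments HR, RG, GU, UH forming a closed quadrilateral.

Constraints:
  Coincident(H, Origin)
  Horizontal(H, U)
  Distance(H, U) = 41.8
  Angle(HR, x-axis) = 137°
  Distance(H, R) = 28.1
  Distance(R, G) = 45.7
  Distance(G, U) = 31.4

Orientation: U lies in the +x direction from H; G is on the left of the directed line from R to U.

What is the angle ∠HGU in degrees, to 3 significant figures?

76.3°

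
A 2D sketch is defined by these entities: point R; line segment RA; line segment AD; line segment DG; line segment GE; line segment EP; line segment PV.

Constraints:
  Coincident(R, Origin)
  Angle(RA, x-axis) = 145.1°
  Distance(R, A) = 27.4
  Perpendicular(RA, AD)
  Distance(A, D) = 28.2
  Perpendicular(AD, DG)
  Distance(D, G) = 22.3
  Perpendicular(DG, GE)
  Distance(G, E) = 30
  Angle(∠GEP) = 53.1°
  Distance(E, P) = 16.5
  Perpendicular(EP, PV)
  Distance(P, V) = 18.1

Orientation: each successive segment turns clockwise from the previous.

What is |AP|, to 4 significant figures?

12.19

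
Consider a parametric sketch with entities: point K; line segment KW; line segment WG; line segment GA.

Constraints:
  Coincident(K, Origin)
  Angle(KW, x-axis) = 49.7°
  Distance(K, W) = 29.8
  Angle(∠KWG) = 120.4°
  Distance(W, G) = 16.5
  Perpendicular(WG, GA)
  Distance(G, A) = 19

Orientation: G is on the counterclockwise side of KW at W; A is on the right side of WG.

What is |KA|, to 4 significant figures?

54.73

K is at the origin; KW runs at 49.7° with length 29.8, so W = 29.8·(cos 49.7°, sin 49.7°) = (19.27, 22.73). ∠KWG = 120.4°, so WG runs at 49.7° + (180° − 120.4°) = 109.3° from the x-axis; with |WG| = 16.5, G = W + 16.5·(cos 109.3°, sin 109.3°) = (13.82, 38.30). The perpendicularity gives GA at right angles to WG; with |GA| = 19.0 on the right of WG, A = G + 19.0·(0.9438, 0.3305) = (31.75, 44.58). Then |KA| = |A − K| = 54.73.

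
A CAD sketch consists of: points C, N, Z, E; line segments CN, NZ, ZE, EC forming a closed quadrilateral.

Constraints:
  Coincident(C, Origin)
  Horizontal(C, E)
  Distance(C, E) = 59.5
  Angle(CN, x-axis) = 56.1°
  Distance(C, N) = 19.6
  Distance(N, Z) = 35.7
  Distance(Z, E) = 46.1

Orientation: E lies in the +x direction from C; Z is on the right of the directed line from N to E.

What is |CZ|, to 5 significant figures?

25.659

C is at the origin; C and E share the same y with |CE| = 59.5 and E in +x, so E = (59.5, 0). CN runs at 56.1° with |CN| = 19.6, so N = (10.932, 16.268). Z is determined by |NZ| = 35.7 and |ZE| = 46.1 together: it lies at the intersection of circle(N, 35.7) and circle(E, 46.1). With |NE| = 51.220, the foot of the radical line on NE is 17.306 from N and the perpendicular offset is √(35.7² − 17.306²) = 31.225. Taking the right-of-NE solution: Z = (17.424, -18.836).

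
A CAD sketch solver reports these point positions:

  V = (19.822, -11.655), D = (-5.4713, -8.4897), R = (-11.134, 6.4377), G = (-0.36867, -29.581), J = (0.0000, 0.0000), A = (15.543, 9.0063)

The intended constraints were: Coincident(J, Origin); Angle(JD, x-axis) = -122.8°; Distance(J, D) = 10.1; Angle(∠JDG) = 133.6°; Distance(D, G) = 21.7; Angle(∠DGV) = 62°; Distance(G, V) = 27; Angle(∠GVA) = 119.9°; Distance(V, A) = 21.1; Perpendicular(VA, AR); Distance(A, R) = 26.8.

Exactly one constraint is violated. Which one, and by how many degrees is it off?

Perpendicular(VA, AR) — off by 6.20°.

J = (0.00, 0.00) ✓; JD at -122.8° ✓; |JD| = 10.10 ✓; ∠JDG = 133.6° ✓; |DG| = 21.70 ✓; ∠DGV = 62.00° ✓; |GV| = 27.00 ✓; ∠GVA = 119.9° ✓; |VA| = 21.10 ✓; ∠(VA, AR) = 83.80° ✗; |AR| = 26.80 ✓.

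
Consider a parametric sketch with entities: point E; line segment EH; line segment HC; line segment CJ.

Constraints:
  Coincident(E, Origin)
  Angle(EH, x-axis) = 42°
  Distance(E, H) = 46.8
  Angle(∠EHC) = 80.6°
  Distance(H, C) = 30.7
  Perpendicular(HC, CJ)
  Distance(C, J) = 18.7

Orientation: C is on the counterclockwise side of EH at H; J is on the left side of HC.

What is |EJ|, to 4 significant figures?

35.86

∠EHC = 80.6°, so HC runs at 42.0° + (180° − 80.6°) = 141.4° from the x-axis; with |HC| = 30.7, C = H + 30.7·(cos 141.4°, sin 141.4°) = (10.79, 50.47). HC ⟂ CJ; with |CJ| = 18.7 on the left of HC, J = C + 18.7·(-0.6239, -0.7815) = (-0.8800, 35.85). Then |EJ| = |J − E| = 35.86.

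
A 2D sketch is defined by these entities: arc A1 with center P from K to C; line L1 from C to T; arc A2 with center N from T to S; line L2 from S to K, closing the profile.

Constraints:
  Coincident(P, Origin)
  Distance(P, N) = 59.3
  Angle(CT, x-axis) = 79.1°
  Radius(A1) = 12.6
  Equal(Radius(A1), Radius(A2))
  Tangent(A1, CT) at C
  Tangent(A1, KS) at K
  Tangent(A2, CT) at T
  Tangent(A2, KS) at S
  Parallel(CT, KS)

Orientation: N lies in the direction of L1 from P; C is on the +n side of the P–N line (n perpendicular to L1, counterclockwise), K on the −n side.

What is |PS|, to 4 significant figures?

60.62

The slot axis is L1's direction at 79.1°, so u = (cos 79.1°, sin 79.1°) = (0.1891, 0.9820) and n = (−sin 79.1°, cos 79.1°) = (-0.9820, 0.1891). P is at the origin and N lies 59.3 along u from P, so N = 59.3·u = (11.21, 58.23). Tangency of A1 to both parallel lines with radius 12.6 puts C and K at P ± 12.6·n: C = (-12.37, 2.383), K = (12.37, -2.383). Equal radii place T and S the same way about N: T = N + 12.6·n = (-1.159, 60.61), S = N − 12.6·n = (23.59, 55.85). Then |PS| = |S − P| = 60.62.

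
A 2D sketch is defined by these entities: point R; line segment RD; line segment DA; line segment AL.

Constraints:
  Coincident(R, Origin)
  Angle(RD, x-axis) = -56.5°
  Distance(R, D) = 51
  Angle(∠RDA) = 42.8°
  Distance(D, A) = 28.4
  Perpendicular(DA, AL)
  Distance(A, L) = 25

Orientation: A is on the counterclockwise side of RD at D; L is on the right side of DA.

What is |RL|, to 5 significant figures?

60.330

∠RDA = 42.8°, so DA runs at -56.5° + (180° − 42.8°) = 80.700° from the x-axis; with |DA| = 28.4, A = D + 28.4·(cos 80.700°, sin 80.700°) = (32.738, -14.501). The perpendicularity gives AL at right angles to DA; with |AL| = 25.0 on the right of DA, L = A + 25.0·(0.98686, -0.16160) = (57.410, -18.542). Then |RL| = |L − R| = 60.330.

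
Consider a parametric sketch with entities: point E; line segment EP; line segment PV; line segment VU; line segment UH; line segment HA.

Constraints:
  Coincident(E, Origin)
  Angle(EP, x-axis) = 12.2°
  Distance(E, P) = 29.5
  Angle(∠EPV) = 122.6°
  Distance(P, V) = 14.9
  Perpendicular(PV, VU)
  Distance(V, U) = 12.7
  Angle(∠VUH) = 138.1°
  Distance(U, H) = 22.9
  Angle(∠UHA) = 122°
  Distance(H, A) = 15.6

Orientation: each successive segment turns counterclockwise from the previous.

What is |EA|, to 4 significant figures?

2.214

E is at the origin; EP runs at 12.2° with length 29.5, so P = (28.83, 6.234). ∠EPV = 122.6° gives PV at 69.60° from the x-axis; with |PV| = 14.9, V = (34.03, 20.20). PV ⟂ VU, so VU runs at 159.6°; with |VU| = 12.7, U = (22.12, 24.63). ∠VUH = 138.1° gives UH at -158.5° from the x-axis; with |UH| = 22.9, H = (0.8174, 16.23). ∠UHA = 122.0° gives HA at -100.5° from the x-axis; with |HA| = 15.6, A = (-2.025, 0.8948). Then |EA| = |A − E| = 2.214.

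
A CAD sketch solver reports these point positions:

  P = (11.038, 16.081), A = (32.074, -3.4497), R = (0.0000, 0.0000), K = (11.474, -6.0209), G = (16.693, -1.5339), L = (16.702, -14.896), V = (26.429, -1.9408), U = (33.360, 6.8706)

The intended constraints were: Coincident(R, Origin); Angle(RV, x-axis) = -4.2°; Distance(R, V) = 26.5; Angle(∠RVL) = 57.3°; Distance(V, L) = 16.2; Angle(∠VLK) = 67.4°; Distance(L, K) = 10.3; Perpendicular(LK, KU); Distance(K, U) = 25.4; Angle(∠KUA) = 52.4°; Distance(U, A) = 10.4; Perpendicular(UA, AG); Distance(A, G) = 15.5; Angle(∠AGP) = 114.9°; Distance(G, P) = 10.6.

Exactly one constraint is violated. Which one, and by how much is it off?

Distance(G, P) = 10.6 — off by 7.90.

R = (0.00, 0.00) ✓; RV at -4.200° ✓; |RV| = 26.50 ✓; ∠RVL = 57.30° ✓; |VL| = 16.20 ✓; ∠VLK = 67.40° ✓; |LK| = 10.30 ✓; ∠(LK, KU) = 90.00° ✓; |KU| = 25.40 ✓; ∠KUA = 52.40° ✓; |UA| = 10.40 ✓; ∠(UA, AG) = 90.00° ✓; |AG| = 15.50 ✓; ∠AGP = 114.9° ✓; |GP| = 18.50 ✗.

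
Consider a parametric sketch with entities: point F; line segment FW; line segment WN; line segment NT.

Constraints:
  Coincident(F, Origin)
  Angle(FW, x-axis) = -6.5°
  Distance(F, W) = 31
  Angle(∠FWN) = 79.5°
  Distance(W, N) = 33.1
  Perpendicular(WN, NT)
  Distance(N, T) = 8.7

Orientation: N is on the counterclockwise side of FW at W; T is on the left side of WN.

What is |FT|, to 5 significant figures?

35.042

F is at the origin; FW runs at -6.5° with length 31.0, so W = 31.0·(cos -6.5°, sin -6.5°) = (30.801, -3.5093). ∠FWN = 79.5°, so WN runs at -6.5° + (180° − 79.5°) = 94.000° from the x-axis; with |WN| = 33.1, N = W + 33.1·(cos 94.000°, sin 94.000°) = (28.492, 29.510). WN ⟂ NT; with |NT| = 8.7 on the left of WN, T = N + 8.7·(-0.99756, -0.069756) = (19.813, 28.903). Then |FT| = |T − F| = 35.042.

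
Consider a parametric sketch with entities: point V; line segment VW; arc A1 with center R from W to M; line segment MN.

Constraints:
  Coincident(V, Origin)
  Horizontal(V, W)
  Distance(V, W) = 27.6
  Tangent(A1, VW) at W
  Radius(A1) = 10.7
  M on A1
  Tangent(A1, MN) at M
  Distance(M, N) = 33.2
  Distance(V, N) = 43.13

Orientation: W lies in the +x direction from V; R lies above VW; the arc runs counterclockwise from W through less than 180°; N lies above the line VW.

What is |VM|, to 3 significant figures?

39.6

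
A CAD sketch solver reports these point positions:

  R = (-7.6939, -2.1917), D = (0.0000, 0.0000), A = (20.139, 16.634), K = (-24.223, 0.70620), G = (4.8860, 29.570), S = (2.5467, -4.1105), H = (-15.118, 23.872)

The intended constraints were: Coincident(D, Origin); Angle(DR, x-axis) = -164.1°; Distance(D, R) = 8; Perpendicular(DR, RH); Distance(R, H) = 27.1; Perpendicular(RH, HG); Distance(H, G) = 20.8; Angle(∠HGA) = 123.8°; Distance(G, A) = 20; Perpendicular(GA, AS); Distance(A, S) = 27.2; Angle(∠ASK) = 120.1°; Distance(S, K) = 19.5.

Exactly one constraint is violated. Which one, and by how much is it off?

Distance(S, K) = 19.5 — off by 7.70.

D = (0.00, 0.00) ✓; DR at -164.1° ✓; |DR| = 8.000 ✓; ∠(DR, RH) = 90.00° ✓; |RH| = 27.10 ✓; ∠(RH, HG) = 90.00° ✓; |HG| = 20.80 ✓; ∠HGA = 123.8° ✓; |GA| = 20.00 ✓; ∠(GA, AS) = 90.00° ✓; |AS| = 27.20 ✓; ∠ASK = 120.1° ✓; |SK| = 27.20 ✗.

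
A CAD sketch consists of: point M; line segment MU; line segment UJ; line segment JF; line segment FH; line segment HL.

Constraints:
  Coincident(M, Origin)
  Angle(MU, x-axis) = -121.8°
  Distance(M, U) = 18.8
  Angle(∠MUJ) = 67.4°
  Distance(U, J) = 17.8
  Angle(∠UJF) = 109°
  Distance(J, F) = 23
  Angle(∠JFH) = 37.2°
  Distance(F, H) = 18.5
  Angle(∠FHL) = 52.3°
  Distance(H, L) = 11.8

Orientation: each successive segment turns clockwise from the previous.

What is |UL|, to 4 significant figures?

22.47

∠JFH = 37.2° gives FH at -88.20° from the x-axis; with |FH| = 18.5, H = (-6.364, -1.248). ∠FHL = 52.3° gives HL at 144.1° from the x-axis; with |HL| = 11.8, L = (-15.92, 5.671). Then |UL| = |L − U| = 22.47.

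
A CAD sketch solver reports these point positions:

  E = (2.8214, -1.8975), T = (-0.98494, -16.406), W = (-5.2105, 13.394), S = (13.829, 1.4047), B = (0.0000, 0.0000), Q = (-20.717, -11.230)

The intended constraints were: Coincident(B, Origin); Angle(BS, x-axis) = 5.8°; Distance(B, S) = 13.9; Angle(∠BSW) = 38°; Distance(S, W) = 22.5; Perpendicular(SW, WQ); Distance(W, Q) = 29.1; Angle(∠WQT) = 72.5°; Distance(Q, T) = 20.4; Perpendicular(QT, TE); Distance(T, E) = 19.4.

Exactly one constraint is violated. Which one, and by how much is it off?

Distance(T, E) = 19.4 — off by 4.40.

B = (0.00, 0.00) ✓; BS at 5.800° ✓; |BS| = 13.90 ✓; ∠BSW = 38.00° ✓; |SW| = 22.50 ✓; ∠(SW, WQ) = 90.00° ✓; |WQ| = 29.10 ✓; ∠WQT = 72.50° ✓; |QT| = 20.40 ✓; ∠(QT, TE) = 90.00° ✓; |TE| = 15.00 ✗.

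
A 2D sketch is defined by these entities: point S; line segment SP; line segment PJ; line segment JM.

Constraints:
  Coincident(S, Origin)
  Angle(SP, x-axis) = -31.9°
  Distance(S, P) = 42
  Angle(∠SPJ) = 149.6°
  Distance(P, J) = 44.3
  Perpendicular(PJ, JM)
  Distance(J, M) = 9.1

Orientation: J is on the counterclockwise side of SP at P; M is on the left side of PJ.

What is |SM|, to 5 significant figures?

81.438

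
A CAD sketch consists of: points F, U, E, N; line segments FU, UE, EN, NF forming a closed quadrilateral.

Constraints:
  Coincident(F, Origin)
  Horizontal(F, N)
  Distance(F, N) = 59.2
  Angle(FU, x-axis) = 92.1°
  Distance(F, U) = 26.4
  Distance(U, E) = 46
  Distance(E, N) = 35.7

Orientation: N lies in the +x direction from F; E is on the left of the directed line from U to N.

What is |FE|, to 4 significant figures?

55.24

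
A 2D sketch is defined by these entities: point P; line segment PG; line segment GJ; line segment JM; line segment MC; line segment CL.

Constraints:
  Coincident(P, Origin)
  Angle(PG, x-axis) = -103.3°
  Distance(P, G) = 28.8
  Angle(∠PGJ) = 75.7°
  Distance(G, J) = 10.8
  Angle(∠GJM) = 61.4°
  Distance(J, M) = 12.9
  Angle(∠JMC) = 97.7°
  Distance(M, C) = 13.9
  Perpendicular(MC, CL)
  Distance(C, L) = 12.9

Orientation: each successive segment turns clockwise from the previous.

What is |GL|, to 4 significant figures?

6.814

P is at the origin; PG runs at -103.3° with length 28.8, so G = (-6.625, -28.03). ∠PGJ = 75.7° gives GJ at 152.4° from the x-axis; with |GJ| = 10.8, J = (-16.20, -23.02). ∠GJM = 61.4° gives JM at 33.80° from the x-axis; with |JM| = 12.9, M = (-5.477, -15.85). ∠JMC = 97.7° gives MC at -48.50° from the x-axis; with |MC| = 13.9, C = (3.734, -26.26). MC ⟂ CL, so CL runs at -138.5°; with |CL| = 12.9, L = (-5.928, -34.81). Then |GL| = |L − G| = 6.814.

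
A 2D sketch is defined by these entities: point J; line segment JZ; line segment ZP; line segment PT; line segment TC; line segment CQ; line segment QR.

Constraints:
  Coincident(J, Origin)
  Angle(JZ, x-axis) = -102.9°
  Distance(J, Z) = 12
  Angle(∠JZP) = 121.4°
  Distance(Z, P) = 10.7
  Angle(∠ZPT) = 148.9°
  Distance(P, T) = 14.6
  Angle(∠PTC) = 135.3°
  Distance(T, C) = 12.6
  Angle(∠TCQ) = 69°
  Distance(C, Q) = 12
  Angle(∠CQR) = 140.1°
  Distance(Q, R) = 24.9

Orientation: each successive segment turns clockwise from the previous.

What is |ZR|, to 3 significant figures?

2.71

J is at the origin; JZ runs at -102.9° with length 12.0, so Z = (-2.68, -11.7). ∠JZP = 121.4° gives ZP at -162° from the x-axis; with |ZP| = 10.7, P = (-12.8, -15.1). ∠ZPT = 148.9° gives PT at 167° from the x-axis; with |PT| = 14.6, T = (-27.1, -11.9). ∠PTC = 135.3° gives TC at 123° from the x-axis; with |TC| = 12.6, C = (-33.9, -1.30). ∠TCQ = 69.0° gives CQ at 11.7° from the x-axis; with |CQ| = 12.0, Q = (-22.1, 1.13). ∠CQR = 140.1° gives QR at -28.2° from the x-axis; with |QR| = 24.9, R = (-0.186, -10.6). Then |ZR| = |R − Z| = 2.71.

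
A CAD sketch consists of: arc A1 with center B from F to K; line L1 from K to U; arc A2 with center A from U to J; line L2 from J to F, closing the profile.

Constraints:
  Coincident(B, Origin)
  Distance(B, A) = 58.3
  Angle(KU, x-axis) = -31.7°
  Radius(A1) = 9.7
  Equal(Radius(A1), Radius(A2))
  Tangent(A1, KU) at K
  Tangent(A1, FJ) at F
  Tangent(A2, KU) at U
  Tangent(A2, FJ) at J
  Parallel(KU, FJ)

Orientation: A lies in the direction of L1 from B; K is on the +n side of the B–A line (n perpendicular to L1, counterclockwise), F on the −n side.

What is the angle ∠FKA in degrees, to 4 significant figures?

80.55°

The slot axis is L1's direction at -31.7°, so u = (cos -31.7°, sin -31.7°) = (0.8508, -0.5255) and n = (−sin -31.7°, cos -31.7°) = (0.5255, 0.8508). B is at the origin and A lies 58.3 along u from B, so A = 58.3·u = (49.60, -30.63). Tangency of A1 to both parallel lines with radius 9.7 puts K and F at B ± 9.7·n: K = (5.097, 8.253), F = (-5.097, -8.253). Then cos ∠FKA = KF·KA / (|KF||KA|), giving 80.55°.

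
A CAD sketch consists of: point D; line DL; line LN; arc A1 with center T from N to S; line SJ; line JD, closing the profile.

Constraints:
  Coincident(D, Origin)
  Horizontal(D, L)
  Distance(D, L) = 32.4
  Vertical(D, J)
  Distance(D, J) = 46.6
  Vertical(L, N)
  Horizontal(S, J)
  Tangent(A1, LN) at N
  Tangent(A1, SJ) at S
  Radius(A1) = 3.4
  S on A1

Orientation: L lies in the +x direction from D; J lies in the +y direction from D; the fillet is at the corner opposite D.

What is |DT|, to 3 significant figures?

52.0

D is at the origin; DL is horizontal with |DL| = 32.4 and L on the +x side, so L = (32.4, 0.00). D and J share the same x with |DJ| = 46.6 and J on the +y side, so J = (0.00, 46.6). The virtual corner opposite D is at (32.4, 46.6). Since A1 is tangent to LN there, TN ⟂ LN and tangency of A1 to SJ means the radius TS is perpendicular to SJ, with radius 3.4, so the center T sits 3.4 in from both sides at T = (29.0, 43.2). Then |DT| = |T − D| = 52.0.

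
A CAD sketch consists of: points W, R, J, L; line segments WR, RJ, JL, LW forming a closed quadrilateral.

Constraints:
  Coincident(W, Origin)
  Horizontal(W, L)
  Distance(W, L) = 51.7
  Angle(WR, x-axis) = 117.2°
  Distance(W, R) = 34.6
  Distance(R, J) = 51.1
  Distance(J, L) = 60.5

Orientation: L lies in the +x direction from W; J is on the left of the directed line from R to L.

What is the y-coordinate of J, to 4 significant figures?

55.94

W is at the origin; W and L share the same y with |WL| = 51.7 and L in +x, so L = (51.7, 0). WR runs at 117.2° with |WR| = 34.6, so R = (-15.82, 30.77). J is determined by |RJ| = 51.1 and |JL| = 60.5 together: it lies at the intersection of circle(R, 51.1) and circle(L, 60.5). With |RL| = 74.20, the foot of the radical line on RL is 30.03 from R and the perpendicular offset is √(51.1² − 30.03²) = 41.35. Taking the left-of-RL solution: J = (28.66, 55.94).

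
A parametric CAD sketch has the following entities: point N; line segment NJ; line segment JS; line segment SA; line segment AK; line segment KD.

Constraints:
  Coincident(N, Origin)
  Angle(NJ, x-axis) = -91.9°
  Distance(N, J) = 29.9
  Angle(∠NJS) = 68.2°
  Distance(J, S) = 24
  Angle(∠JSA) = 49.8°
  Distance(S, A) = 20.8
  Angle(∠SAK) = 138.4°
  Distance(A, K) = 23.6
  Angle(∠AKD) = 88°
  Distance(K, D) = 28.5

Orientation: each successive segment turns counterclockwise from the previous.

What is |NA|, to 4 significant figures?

11.89

N is at the origin; NJ runs at -91.9° with length 29.9, so J = (-0.9913, -29.88). ∠NJS = 68.2° gives JS at 19.90° from the x-axis; with |JS| = 24.0, S = (21.58, -21.71). ∠JSA = 49.8° gives SA at 150.1° from the x-axis; with |SA| = 20.8, A = (3.544, -11.35). Then |NA| = |A − N| = 11.89.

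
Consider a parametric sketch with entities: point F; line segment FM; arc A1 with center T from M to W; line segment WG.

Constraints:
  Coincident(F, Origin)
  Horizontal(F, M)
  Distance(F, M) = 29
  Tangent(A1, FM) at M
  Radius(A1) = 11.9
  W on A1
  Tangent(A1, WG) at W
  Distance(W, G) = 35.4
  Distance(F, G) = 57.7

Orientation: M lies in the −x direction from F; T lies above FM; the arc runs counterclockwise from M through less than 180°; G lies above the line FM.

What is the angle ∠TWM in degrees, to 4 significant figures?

34.87°

Checks: |TW| = 11.90 ✓; ∠(TW, WG) = 90.00° ✓; |WG| = 35.40 ✓; |FG| = 57.70 ✓.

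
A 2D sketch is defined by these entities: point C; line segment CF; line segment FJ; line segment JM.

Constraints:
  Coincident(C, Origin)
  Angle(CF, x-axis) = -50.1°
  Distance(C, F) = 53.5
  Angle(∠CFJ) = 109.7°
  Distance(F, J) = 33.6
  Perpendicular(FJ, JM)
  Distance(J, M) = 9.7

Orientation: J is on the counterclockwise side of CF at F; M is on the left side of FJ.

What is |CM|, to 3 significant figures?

65.7

∠CFJ = 109.7°, so FJ runs at -50.1° + (180° − 109.7°) = 20.2° from the x-axis; with |FJ| = 33.6, J = F + 33.6·(cos 20.2°, sin 20.2°) = (65.9, -29.4). The perpendicularity gives JM at right angles to FJ; with |JM| = 9.7 on the left of FJ, M = J + 9.7·(-0.345, 0.938) = (62.5, -20.3). Then |CM| = |M − C| = 65.7.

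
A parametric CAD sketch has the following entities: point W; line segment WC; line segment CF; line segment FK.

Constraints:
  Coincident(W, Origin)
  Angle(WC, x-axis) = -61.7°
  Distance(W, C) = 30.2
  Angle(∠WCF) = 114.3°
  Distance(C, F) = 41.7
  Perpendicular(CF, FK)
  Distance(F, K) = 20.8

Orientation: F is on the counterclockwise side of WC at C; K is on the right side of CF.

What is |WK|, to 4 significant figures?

72.56

W is at the origin; WC runs at -61.7° with length 30.2, so C = 30.2·(cos -61.7°, sin -61.7°) = (14.32, -26.59). ∠WCF = 114.3°, so CF runs at -61.7° + (180° − 114.3°) = 4.000° from the x-axis; with |CF| = 41.7, F = C + 41.7·(cos 4.000°, sin 4.000°) = (55.92, -23.68). The perpendicularity gives FK at right angles to CF; with |FK| = 20.8 on the right of CF, K = F + 20.8·(0.06976, -0.9976) = (57.37, -44.43). Then |WK| = |K − W| = 72.56.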